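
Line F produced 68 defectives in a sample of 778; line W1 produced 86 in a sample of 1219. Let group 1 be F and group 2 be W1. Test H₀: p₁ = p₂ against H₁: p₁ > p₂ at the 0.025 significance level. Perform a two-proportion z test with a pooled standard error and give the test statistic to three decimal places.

z = 1.377

p̂₁ = 68/778 = 0.08740, p̂₂ = 86/1219 = 0.07055.
Pooled p̂ = (68+86)/(778+1219) = 154/1997 = 0.07712.
SE = √(0.0711688 × 0.00210569) = 0.01224.
z = (0.08740 − 0.07055)/0.01224 = 0.01685/0.01224 = 1.377.
p-value = P(Z > 1.377) ≈ 0.0843, so at α = 0.025 we fail to reject H₀.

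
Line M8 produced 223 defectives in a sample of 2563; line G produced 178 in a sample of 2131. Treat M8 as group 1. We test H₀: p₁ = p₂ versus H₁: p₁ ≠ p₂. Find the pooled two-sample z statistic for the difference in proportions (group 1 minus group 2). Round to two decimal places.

p̂₁ = 223/2563 ≈ 0.08701, p̂₂ = 178/2131 ≈ 0.08353.
Pooled p̂ = (223+178)/(2563+2131) = 401/4694 = 0.08543.
SE = √(p̂(1−p̂)(1/n₁+1/n₂)) = √(0.08543·0.91457·0.000859431) = √(6.71475e-05) = 0.00819.
z = (0.08701 − 0.08353)/0.00819 = 0.00348/0.00819 = 0.42.
p-value = 2·P(Z > 0.425) ≈ 0.6712.

z = 0.42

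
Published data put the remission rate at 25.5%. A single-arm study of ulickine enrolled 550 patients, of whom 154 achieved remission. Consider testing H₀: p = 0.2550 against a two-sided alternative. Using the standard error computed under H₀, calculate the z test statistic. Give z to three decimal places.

p̂ = 154/550 = 0.28000.
Under H₀, SE = √(0.255·0.745/550) = √(0.000345409) = 0.01859.
z = (0.28000 − 0.255)/0.01859 = 0.02500/0.01859 = 1.345.
p-value = 2·P(Z > 1.345) ≈ 0.1786.

z = 1.345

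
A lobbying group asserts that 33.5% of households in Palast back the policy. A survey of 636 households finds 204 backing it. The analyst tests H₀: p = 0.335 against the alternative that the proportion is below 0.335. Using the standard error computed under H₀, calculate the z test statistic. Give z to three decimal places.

p̂ = 204/636 ≈ 0.32075.
SE = √(p₀(1−p₀)/n) = √(0.22278/636) = 0.01872.
z = (0.32075 − 0.335)/0.01872 = -0.01425/0.01872 = -0.761.

z = -0.761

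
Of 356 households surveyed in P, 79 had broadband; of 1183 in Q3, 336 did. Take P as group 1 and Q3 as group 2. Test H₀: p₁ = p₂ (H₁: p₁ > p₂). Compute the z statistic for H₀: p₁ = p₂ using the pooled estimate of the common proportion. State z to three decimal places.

p̂₁ = 79/356 ≈ 0.22191, p̂₂ = 336/1183 ≈ 0.28402.
Pooled p̂ = (79+336)/(356+1183) = 415/1539 = 0.26966.
SE = √(p̂(1−p̂)(1/n₁+1/n₂)) = √(0.26966·0.73034·0.0036543) = √(0.000719683) = 0.02683.
z = (0.22191 − 0.28402)/0.02683 = -0.06211/0.02683 = -2.315.

z = -2.315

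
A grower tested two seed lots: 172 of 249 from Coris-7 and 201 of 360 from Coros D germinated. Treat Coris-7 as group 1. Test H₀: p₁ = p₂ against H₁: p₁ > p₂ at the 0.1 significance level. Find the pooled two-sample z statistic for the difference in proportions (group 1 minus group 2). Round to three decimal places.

z = 3.298

p̂₁ = 172/249 = 0.69076, p̂₂ = 201/360 = 0.55833.
Pooled p̂ = (172+201)/(249+360) = 373/609 = 0.61248.
SE = √(0.237348 × 0.00679384) = 0.04016.
z = (0.69076 − 0.55833)/0.04016 = 0.13243/0.04016 = 3.298.
p-value = P(Z > 3.298) ≈ 0.0005, so at α = 0.1 we reject H₀.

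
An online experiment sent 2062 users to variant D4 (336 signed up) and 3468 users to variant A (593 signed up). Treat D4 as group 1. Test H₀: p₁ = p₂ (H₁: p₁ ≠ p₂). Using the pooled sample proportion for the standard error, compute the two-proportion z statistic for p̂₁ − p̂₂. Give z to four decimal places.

p̂₁ = 336/2062 ≈ 0.1629486, p̂₂ = 593/3468 ≈ 0.1709919.
Pooled p̂ = (336+593)/(2062+3468) = 929/5530 = 0.1679928.
SE = √(0.139771 × 0.000773317) = 0.0103965.
z = (0.1629486 − 0.1709919)/0.0103965 = -0.0080433/0.0103965 = -0.7737.

z = -0.7737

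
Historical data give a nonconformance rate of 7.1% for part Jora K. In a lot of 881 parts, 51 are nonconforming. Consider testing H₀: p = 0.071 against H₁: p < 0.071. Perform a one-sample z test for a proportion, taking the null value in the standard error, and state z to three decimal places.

z = -1.515

p̂ = 51/881 ≈ 0.057889.
SE = √(p₀(1−p₀)/n) = √(0.065959/881) = 0.008653.
z = (0.057889 − 0.071)/0.008653 = -0.013111/0.008653 = -1.515.
p-value = P(Z < -1.515) ≈ 0.0649.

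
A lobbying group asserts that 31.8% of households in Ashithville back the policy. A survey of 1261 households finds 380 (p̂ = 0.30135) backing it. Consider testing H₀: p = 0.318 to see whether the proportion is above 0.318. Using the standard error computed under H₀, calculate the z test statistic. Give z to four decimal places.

z = -1.2697

p̂ = 380/1261 ≈ 0.3013481.
Under H₀, SE = √(0.318·0.682/1261) = √(0.000171987) = 0.0131144.
z = (0.3013481 − 0.318)/0.0131144 = -0.0166519/0.0131144 = -1.2697.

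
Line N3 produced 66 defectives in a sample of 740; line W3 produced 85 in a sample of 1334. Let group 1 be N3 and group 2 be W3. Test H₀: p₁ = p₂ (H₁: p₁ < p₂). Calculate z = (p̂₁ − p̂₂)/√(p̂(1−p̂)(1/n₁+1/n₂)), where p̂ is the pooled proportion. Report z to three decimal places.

z = 2.139

p̂₁ = 66/740 = 0.08919, p̂₂ = 85/1334 = 0.06372.
Pooled p̂ = (66+85)/(740+1334) = 151/2074 = 0.07281.
SE = √(p̂(1−p̂)(1/n₁+1/n₂)) = √(0.07281·0.92719·0.00210098) = √(0.000141827) = 0.01191.
z = (0.08919 − 0.06372)/0.01191 = 0.02547/0.01191 = 2.139.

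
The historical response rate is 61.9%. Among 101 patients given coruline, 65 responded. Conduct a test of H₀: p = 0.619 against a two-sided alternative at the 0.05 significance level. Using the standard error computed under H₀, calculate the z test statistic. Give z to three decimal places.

z = 0.508

p̂ = 65/101 ≈ 0.64356.
SE = √(p₀(1−p₀)/n) = √(0.23584/101) = 0.04832.
z = (0.64356 − 0.619)/0.04832 = 0.02456/0.04832 = 0.508.
Two-sided p-value ≈ 2·Φ(−0.508) = 0.6112, so at α = 0.05 we fail to reject H₀.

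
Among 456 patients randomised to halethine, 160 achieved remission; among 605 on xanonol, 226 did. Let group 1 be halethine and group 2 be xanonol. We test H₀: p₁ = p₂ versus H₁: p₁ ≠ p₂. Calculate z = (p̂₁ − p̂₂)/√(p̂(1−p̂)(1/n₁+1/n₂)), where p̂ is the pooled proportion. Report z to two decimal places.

p̂₁ = 160/456 = 0.3509, p̂₂ = 226/605 = 0.3736.
Pooled p̂ = (160+226)/(456+605) = 386/1061 = 0.3638.
SE = √(p̂(1−p̂)(1/n₁+1/n₂)) = √(0.3638·0.6362·0.00384588) = √(0.000890134) = 0.0298.
z = (0.3509 − 0.3736)/0.0298 = -0.0227/0.0298 = -0.76.
Two-sided p-value ≈ 2·Φ(−0.760) = 0.4472.

z = -0.76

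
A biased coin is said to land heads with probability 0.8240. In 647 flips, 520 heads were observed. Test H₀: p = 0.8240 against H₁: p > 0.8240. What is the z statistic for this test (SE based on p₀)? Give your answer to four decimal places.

p̂ = 520/647 = 0.803709.
Under H₀, SE = √(0.824·0.176/647) = √(0.000224148) = 0.014972.
z = (0.803709 − 0.824)/0.014972 = -0.020291/0.014972 = -1.3553.

z = -1.3553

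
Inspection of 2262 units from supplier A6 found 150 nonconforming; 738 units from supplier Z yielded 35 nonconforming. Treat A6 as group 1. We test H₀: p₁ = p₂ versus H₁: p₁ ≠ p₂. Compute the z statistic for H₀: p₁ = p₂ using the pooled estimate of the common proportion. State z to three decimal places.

z = 1.852

p̂₁ = 150/2262 = 0.066313, p̂₂ = 35/738 = 0.047425.
Pooled p̂ = (150+35)/(2262+738) = 185/3000 = 0.061667.
SE = √(p̂(1−p̂)(1/n₁+1/n₂)) = √(0.061667·0.938333·0.0017971) = √(0.000103987) = 0.010197.
z = (0.066313 − 0.047425)/0.010197 = 0.018888/0.010197 = 1.852.
Two-sided p-value ≈ 2·Φ(−1.852) = 0.0640.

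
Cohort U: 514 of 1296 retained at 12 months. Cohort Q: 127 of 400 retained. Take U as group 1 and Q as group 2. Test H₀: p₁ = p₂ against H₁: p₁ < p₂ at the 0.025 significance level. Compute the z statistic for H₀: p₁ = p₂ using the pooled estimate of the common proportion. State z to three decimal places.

z = 2.852

p̂₁ = 514/1296 ≈ 0.396605, p̂₂ = 127/400 ≈ 0.317500.
Pooled p̂ = (514+127)/(1296+400) = 641/1696 = 0.377948.
SE = √(0.235103 × 0.0032716) = 0.027734.
z = (0.396605 − 0.317500)/0.027734 = 0.079105/0.027734 = 2.852.
p-value = P(Z < 2.852) ≈ 0.9978; since p > α = 0.025, fail to reject H₀.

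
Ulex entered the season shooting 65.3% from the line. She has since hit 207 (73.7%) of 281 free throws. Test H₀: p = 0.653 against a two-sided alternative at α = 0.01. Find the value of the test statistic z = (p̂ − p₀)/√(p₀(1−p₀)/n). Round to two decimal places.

p̂ = 207/281 = 0.7367.
SE = √(p₀(1−p₀)/n) = √(0.22659/281) = 0.0284.
z = (0.7367 − 0.653)/0.0284 = 0.0837/0.0284 = 2.95.
Two-sided p-value ≈ 2·Φ(−2.946) = 0.0032. With α = 0.01, reject H₀.

z = 2.95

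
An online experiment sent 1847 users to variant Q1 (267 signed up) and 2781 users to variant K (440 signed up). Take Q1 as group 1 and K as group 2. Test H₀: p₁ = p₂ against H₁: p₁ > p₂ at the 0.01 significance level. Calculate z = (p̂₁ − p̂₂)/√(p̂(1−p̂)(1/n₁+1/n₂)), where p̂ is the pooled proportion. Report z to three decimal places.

p̂₁ = 267/1847 ≈ 0.14456, p̂₂ = 440/2781 ≈ 0.15822.
Pooled p̂ = (267+440)/(1847+2781) = 707/4628 = 0.15277.
SE = √(0.129428 × 0.000901001) = 0.01080.
z = (0.14456 − 0.15822)/0.01080 = -0.01366/0.01080 = -1.265.
p-value = P(Z > -1.265) ≈ 0.8970. With α = 0.01, fail to reject H₀.

z = -1.265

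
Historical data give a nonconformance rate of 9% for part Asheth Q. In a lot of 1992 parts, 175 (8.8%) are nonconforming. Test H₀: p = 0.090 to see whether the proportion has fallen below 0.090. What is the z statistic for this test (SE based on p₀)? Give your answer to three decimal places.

z = -0.335

p̂ = 175/1992 = 0.08785.
Under H₀, SE = √(0.09·0.91/1992) = √(4.11145e-05) = 0.00641.
z = (0.08785 − 0.09)/0.00641 = -0.00215/0.00641 = -0.335.
p-value = P(Z < -0.335) ≈ 0.3688.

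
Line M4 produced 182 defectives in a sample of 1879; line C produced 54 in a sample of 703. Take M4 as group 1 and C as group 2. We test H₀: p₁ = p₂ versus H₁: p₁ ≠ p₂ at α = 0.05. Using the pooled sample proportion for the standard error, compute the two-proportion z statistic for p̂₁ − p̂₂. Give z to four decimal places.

p̂₁ = 182/1879 = 0.0968600, p̂₂ = 54/703 = 0.0768137.
Pooled p̂ = (182+54)/(1879+703) = 236/2582 = 0.0914020.
SE = √(0.0830477 × 0.00195467) = 0.0127409.
z = (0.0968600 − 0.0768137)/0.0127409 = 0.0200463/0.0127409 = 1.5734.
Two-sided p-value ≈ 2·Φ(−1.573) = 0.1156. With α = 0.05, fail to reject H₀.

z = 1.5734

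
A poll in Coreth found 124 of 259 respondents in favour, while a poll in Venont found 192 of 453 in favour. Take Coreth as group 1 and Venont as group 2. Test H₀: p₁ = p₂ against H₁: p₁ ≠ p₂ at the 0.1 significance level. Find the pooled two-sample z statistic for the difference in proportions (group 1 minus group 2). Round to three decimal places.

z = 1.419

p̂₁ = 124/259 ≈ 0.47876, p̂₂ = 192/453 ≈ 0.42384.
Pooled p̂ = (124+192)/(259+453) = 316/712 = 0.44382.
SE = √(p̂(1−p̂)(1/n₁+1/n₂)) = √(0.44382·0.55618·0.00606851) = √(0.00149797) = 0.03870.
z = (0.47876 − 0.42384)/0.03870 = 0.05492/0.03870 = 1.419.
Two-sided p-value ≈ 2·Φ(−1.419) = 0.1559. With α = 0.1, fail to reject H₀.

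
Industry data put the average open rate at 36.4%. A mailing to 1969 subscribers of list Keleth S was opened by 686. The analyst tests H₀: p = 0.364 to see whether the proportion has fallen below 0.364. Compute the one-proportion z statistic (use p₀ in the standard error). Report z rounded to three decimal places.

p̂ = 686/1969 = 0.34840.
SE = √(p₀(1−p₀)/n) = √(0.2315/1969) = 0.01084.
z = (0.34840 − 0.364)/0.01084 = -0.01560/0.01084 = -1.439.
p-value = P(Z < -1.439) ≈ 0.0751.

z = -1.439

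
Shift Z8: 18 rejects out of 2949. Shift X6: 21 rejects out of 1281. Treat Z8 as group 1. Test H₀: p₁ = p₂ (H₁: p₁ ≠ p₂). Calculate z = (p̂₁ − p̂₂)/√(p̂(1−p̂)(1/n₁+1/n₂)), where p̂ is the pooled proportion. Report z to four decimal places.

p̂₁ = 18/2949 ≈ 0.006104, p̂₂ = 21/1281 ≈ 0.016393.
Pooled p̂ = (18+21)/(2949+1281) = 39/4230 = 0.009220.
SE = √(p̂(1−p̂)(1/n₁+1/n₂)) = √(0.009220·0.990780·0.00111974) = √(1.02286e-05) = 0.003198.
z = (0.006104 − 0.016393)/0.003198 = -0.010289/0.003198 = -3.2173.
p-value = 2·P(Z > 3.217) ≈ 0.0013.

z = -3.2173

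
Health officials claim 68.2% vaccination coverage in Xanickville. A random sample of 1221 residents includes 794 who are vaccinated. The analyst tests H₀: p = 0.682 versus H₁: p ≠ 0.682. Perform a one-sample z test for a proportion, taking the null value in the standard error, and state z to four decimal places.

z = -2.3795

p̂ = 794/1221 ≈ 0.6502867.
Under H₀, SE = √(0.682·0.318/1221) = √(0.000177622) = 0.0133275.
z = (0.6502867 − 0.682)/0.0133275 = -0.0317133/0.0133275 = -2.3795.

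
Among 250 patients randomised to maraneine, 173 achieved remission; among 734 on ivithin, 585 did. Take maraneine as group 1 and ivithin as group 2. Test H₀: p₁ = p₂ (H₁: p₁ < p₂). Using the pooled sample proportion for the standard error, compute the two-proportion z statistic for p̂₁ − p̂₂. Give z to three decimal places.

z = -3.409

p̂₁ = 173/250 ≈ 0.69200, p̂₂ = 585/734 ≈ 0.79700.
Pooled p̂ = (173+585)/(250+734) = 758/984 = 0.77033.
SE = √(p̂(1−p̂)(1/n₁+1/n₂)) = √(0.77033·0.22967·0.0053624) = √(0.000948738) = 0.03080.
z = (0.69200 − 0.79700)/0.03080 = -0.10500/0.03080 = -3.409.
p-value = P(Z < -3.409) ≈ 0.0003.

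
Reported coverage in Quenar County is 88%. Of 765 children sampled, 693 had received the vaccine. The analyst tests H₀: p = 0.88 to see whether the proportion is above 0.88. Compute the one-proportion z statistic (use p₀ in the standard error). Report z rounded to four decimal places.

p̂ = 693/765 = 0.905882.
Under H₀, SE = √(0.88·0.12/765) = √(0.000138039) = 0.011749.
z = (0.905882 − 0.88)/0.011749 = 0.025882/0.011749 = 2.2029.

z = 2.2029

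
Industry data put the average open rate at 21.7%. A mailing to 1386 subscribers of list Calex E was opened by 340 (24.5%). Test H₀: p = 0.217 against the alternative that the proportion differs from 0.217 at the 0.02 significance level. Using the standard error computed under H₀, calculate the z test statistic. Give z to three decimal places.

z = 2.557

p̂ = 340/1386 = 0.24531.
Under H₀, SE = √(0.217·0.783/1386) = √(0.000122591) = 0.01107.
z = (0.24531 − 0.217)/0.01107 = 0.02831/0.01107 = 2.557.
p-value = 2·P(Z > 2.557) ≈ 0.0106; since p < α = 0.02, reject H₀.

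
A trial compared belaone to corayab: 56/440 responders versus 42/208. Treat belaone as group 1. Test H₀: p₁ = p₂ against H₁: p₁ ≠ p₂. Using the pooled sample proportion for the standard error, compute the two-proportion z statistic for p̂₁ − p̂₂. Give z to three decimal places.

z = -2.476

p̂₁ = 56/440 = 0.12727, p̂₂ = 42/208 = 0.20192.
Pooled p̂ = (56+42)/(440+208) = 98/648 = 0.15123.
SE = √(p̂(1−p̂)(1/n₁+1/n₂)) = √(0.15123·0.84877·0.00708042) = √(0.000908862) = 0.03015.
z = (0.12727 − 0.20192)/0.03015 = -0.07465/0.03015 = -2.476.
Two-sided p-value ≈ 2·Φ(−2.476) = 0.0133.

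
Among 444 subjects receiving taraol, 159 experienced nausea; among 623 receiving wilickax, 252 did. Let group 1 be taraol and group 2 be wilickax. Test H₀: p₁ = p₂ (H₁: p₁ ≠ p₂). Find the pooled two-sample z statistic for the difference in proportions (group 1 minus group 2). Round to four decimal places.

p̂₁ = 159/444 = 0.358108, p̂₂ = 252/623 = 0.404494.
Pooled p̂ = (159+252)/(444+623) = 411/1067 = 0.385192.
SE = √(0.236819 × 0.00385739) = 0.030224.
z = (0.358108 − 0.404494)/0.030224 = -0.046386/0.030224 = -1.5347.

z = -1.5347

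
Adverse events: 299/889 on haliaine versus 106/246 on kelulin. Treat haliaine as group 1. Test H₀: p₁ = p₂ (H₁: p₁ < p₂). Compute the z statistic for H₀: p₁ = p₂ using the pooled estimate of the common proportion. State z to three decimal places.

p̂₁ = 299/889 ≈ 0.33633, p̂₂ = 106/246 ≈ 0.43089.
Pooled p̂ = (299+106)/(889+246) = 405/1135 = 0.35683.
SE = √(p̂(1−p̂)(1/n₁+1/n₂)) = √(0.35683·0.64317·0.0051899) = √(0.00119109) = 0.03451.
z = (0.33633 − 0.43089)/0.03451 = -0.09456/0.03451 = -2.740.

z = -2.740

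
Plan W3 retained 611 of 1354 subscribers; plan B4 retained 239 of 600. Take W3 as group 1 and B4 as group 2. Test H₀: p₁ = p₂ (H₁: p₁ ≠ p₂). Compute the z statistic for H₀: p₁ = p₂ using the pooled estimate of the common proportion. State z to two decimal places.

p̂₁ = 611/1354 ≈ 0.4513, p̂₂ = 239/600 ≈ 0.3983.
Pooled p̂ = (611+239)/(1354+600) = 850/1954 = 0.4350.
SE = √(0.245776 × 0.00240522) = 0.0243.
z = (0.4513 − 0.3983)/0.0243 = 0.0530/0.0243 = 2.18.
Two-sided p-value ≈ 2·Φ(−2.177) = 0.0295.

z = 2.18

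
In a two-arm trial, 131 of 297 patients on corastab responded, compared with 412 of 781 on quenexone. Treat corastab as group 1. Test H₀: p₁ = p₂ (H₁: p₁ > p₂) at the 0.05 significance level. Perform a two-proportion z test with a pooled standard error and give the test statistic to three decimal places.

z = -2.536

p̂₁ = 131/297 ≈ 0.44108, p̂₂ = 412/781 ≈ 0.52753.
Pooled p̂ = (131+412)/(297+781) = 543/1078 = 0.50371.
SE = √(p̂(1−p̂)(1/n₁+1/n₂)) = √(0.50371·0.49629·0.00464741) = √(0.00116179) = 0.03409.
z = (0.44108 − 0.52753)/0.03409 = -0.08645/0.03409 = -2.536.
p-value = P(Z > -2.536) ≈ 0.9944. With α = 0.05, fail to reject H₀.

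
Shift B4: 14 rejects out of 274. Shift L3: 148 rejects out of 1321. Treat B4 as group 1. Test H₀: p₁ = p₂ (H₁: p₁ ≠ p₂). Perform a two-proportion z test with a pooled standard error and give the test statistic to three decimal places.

z = -3.039

p̂₁ = 14/274 ≈ 0.051095, p̂₂ = 148/1321 ≈ 0.112036.
Pooled p̂ = (14+148)/(274+1321) = 162/1595 = 0.101567.
SE = √(p̂(1−p̂)(1/n₁+1/n₂)) = √(0.101567·0.898433·0.00440664) = √(0.000402112) = 0.020053.
z = (0.051095 − 0.112036)/0.020053 = -0.060941/0.020053 = -3.039.
p-value = 2·P(Z > 3.039) ≈ 0.0024.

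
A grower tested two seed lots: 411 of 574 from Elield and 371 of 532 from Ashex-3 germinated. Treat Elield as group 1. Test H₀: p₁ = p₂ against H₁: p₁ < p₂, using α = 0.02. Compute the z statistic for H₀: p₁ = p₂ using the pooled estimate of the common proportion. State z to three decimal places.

z = 0.681

p̂₁ = 411/574 ≈ 0.71603, p̂₂ = 371/532 ≈ 0.69737.
Pooled p̂ = (411+371)/(574+532) = 782/1106 = 0.70705.
SE = √(0.207129 × 0.00362186) = 0.02739.
z = (0.71603 − 0.69737)/0.02739 = 0.01866/0.02739 = 0.681.
p-value = P(Z < 0.681) ≈ 0.7521; since p > α = 0.02, fail to reject H₀.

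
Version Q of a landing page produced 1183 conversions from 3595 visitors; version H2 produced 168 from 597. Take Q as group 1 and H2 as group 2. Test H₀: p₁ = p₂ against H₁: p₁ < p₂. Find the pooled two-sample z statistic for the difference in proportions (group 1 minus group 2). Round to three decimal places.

z = 2.308

p̂₁ = 1183/3595 ≈ 0.32907, p̂₂ = 168/597 ≈ 0.28141.
Pooled p̂ = (1183+168)/(3595+597) = 1351/4192 = 0.32228.
SE = √(p̂(1−p̂)(1/n₁+1/n₂)) = √(0.32228·0.67772·0.00195321) = √(0.000426611) = 0.02065.
z = (0.32907 − 0.28141)/0.02065 = 0.04766/0.02065 = 2.308.
p-value = P(Z < 2.308) ≈ 0.9895.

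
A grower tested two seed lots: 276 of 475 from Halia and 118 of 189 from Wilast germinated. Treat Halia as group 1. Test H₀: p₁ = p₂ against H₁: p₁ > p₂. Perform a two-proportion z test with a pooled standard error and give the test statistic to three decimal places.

z = -1.025

p̂₁ = 276/475 = 0.58105, p̂₂ = 118/189 = 0.62434.
Pooled p̂ = (276+118)/(475+189) = 394/664 = 0.59337.
SE = √(0.241281 × 0.00739627) = 0.04224.
z = (0.58105 − 0.62434)/0.04224 = -0.04329/0.04224 = -1.025.
p-value = P(Z > -1.025) ≈ 0.8472.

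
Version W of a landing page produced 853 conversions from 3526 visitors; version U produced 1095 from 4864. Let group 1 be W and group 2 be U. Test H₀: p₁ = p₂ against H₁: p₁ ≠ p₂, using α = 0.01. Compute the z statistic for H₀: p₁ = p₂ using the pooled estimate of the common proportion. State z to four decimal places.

p̂₁ = 853/3526 = 0.241917, p̂₂ = 1095/4864 = 0.225123.
Pooled p̂ = (853+1095)/(3526+4864) = 1948/8390 = 0.232181.
SE = √(p̂(1−p̂)(1/n₁+1/n₂)) = √(0.232181·0.767819·0.0004892) = √(8.72111e-05) = 0.009339.
z = (0.241917 − 0.225123)/0.009339 = 0.016794/0.009339 = 1.7983.
p-value = 2·P(Z > 1.798) ≈ 0.0721, so at α = 0.01 we fail to reject H₀.

z = 1.7983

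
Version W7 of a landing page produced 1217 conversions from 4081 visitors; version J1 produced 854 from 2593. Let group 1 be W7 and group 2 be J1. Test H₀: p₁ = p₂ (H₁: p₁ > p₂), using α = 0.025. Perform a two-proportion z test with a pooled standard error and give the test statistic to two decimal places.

p̂₁ = 1217/4081 = 0.2982, p̂₂ = 854/2593 = 0.3293.
Pooled p̂ = (1217+854)/(4081+2593) = 2071/6674 = 0.3103.
SE = √(p̂(1−p̂)(1/n₁+1/n₂)) = √(0.3103·0.6897·0.000630692) = √(0.000134979) = 0.0116.
z = (0.2982 − 0.3293)/0.0116 = -0.0311/0.0116 = -2.68.
p-value = P(Z > -2.680) ≈ 0.9963; since p > α = 0.025, fail to reject H₀.

z = -2.68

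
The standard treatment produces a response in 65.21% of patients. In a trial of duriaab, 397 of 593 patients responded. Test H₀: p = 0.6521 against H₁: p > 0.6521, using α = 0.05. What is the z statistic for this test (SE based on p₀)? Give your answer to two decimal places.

z = 0.89

p̂ = 397/593 ≈ 0.6695.
Standard error under H₀: √(0.6521×0.3479/593) = 0.0196.
z = (0.6695 − 0.6521)/0.0196 = 0.0174/0.0196 = 0.89.
p-value = P(Z > 0.888) ≈ 0.1872; since p > α = 0.05, fail to reject H₀.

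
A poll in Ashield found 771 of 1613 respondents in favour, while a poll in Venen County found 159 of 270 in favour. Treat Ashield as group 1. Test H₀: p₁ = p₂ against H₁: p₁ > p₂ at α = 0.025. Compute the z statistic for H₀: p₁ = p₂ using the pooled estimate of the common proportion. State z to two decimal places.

p̂₁ = 771/1613 ≈ 0.4780, p̂₂ = 159/270 ≈ 0.5889.
Pooled p̂ = (771+159)/(1613+270) = 930/1883 = 0.4939.
SE = √(0.249963 × 0.00432367) = 0.0329.
z = (0.4780 − 0.5889)/0.0329 = -0.1109/0.0329 = -3.37.
p-value = P(Z > -3.373) ≈ 0.9996. With α = 0.025, fail to reject H₀.

z = -3.37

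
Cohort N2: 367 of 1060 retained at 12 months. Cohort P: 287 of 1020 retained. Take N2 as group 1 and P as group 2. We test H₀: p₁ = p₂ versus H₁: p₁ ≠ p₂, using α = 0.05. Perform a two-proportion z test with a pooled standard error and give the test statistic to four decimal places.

z = 3.1847

p̂₁ = 367/1060 ≈ 0.346226, p̂₂ = 287/1020 ≈ 0.281373.
Pooled p̂ = (367+287)/(1060+1020) = 654/2080 = 0.314423.
SE = √(0.215561 × 0.00192379) = 0.020364.
z = (0.346226 − 0.281373)/0.020364 = 0.064853/0.020364 = 3.1847.
p-value = 2·P(Z > 3.185) ≈ 0.0014. With α = 0.05, reject H₀.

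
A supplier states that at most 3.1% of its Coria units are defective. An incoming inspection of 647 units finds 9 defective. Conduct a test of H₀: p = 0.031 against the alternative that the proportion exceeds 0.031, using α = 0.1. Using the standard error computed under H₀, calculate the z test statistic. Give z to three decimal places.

z = -2.508

p̂ = 9/647 ≈ 0.013910.
Standard error under H₀: √(0.031×0.969/647) = 0.006814.
z = (0.013910 − 0.031)/0.006814 = -0.017090/0.006814 = -2.508.
p-value = P(Z > -2.508) ≈ 0.9939. With α = 0.1, fail to reject H₀.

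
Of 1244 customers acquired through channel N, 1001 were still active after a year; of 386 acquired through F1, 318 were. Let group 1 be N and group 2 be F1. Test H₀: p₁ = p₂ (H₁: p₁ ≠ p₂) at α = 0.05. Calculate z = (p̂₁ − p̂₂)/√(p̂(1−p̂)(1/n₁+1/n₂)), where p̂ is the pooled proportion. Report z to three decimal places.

z = -0.837

p̂₁ = 1001/1244 = 0.80466, p̂₂ = 318/386 = 0.82383.
Pooled p̂ = (1001+318)/(1244+386) = 1319/1630 = 0.80920.
SE = √(0.154394 × 0.00339453) = 0.02289.
z = (0.80466 − 0.82383)/0.02289 = -0.01917/0.02289 = -0.837.
p-value = 2·P(Z > 0.837) ≈ 0.4023, so at α = 0.05 we fail to reject H₀.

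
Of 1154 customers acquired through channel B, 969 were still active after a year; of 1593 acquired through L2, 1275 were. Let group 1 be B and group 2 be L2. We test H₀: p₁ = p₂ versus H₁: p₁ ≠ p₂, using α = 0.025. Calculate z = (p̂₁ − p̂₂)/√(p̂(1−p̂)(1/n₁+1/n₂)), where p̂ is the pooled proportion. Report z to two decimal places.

p̂₁ = 969/1154 = 0.83969, p̂₂ = 1275/1593 = 0.80038.
Pooled p̂ = (969+1275)/(1154+1593) = 2244/2747 = 0.81689.
SE = √(p̂(1−p̂)(1/n₁+1/n₂)) = √(0.81689·0.18311·0.0014943) = √(0.000223517) = 0.01495.
z = (0.83969 − 0.80038)/0.01495 = 0.03931/0.01495 = 2.63.
p-value = 2·P(Z > 2.629) ≈ 0.0086, so at α = 0.025 we reject H₀.

z = 2.63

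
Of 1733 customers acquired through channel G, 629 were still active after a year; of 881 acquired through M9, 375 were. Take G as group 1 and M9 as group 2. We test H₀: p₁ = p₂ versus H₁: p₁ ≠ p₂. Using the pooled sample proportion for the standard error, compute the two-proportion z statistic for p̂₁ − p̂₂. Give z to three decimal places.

z = -3.115

p̂₁ = 629/1733 = 0.36295, p̂₂ = 375/881 = 0.42565.
Pooled p̂ = (629+375)/(1733+881) = 1004/2614 = 0.38409.
SE = √(0.236564 × 0.00171211) = 0.02013.
z = (0.36295 − 0.42565)/0.02013 = -0.06270/0.02013 = -3.115.
p-value = 2·P(Z > 3.115) ≈ 0.0018.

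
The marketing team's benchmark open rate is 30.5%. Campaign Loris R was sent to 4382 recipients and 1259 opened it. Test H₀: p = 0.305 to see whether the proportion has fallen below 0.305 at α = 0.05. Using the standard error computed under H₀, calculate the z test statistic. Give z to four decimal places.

p̂ = 1259/4382 = 0.287312.
SE = √(p₀(1−p₀)/n) = √(0.21198/4382) = 0.006955.
z = (0.287312 − 0.305)/0.006955 = -0.017688/0.006955 = -2.5432.
p-value = P(Z < -2.543) ≈ 0.0055. With α = 0.05, reject H₀.

z = -2.5432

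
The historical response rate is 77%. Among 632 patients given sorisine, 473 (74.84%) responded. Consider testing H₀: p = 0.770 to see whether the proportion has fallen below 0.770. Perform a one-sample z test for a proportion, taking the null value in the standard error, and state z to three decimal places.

p̂ = 473/632 = 0.74842.
Standard error under H₀: √(0.77×0.23/632) = 0.01674.
z = (0.74842 − 0.77)/0.01674 = -0.02158/0.01674 = -1.289.

z = -1.289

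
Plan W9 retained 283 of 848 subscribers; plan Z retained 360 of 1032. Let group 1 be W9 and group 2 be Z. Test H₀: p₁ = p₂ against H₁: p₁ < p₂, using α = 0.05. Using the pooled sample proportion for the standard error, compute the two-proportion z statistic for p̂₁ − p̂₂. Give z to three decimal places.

z = -0.687

p̂₁ = 283/848 = 0.33373, p̂₂ = 360/1032 = 0.34884.
Pooled p̂ = (283+360)/(848+1032) = 643/1880 = 0.34202.
SE = √(0.225043 × 0.00214824) = 0.02199.
z = (0.33373 − 0.34884)/0.02199 = -0.01511/0.02199 = -0.687.
p-value = P(Z < -0.687) ≈ 0.2460, so at α = 0.05 we fail to reject H₀.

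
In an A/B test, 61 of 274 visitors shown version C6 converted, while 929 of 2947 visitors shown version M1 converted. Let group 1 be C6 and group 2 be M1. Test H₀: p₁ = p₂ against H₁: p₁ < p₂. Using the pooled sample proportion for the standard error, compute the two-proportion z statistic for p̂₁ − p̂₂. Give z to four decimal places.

z = -3.1779

p̂₁ = 61/274 = 0.222628, p̂₂ = 929/2947 = 0.315236.
Pooled p̂ = (61+929)/(274+2947) = 990/3221 = 0.307358.
SE = √(p̂(1−p̂)(1/n₁+1/n₂)) = √(0.307358·0.692642·0.00398896) = √(0.000849207) = 0.029141.
z = (0.222628 − 0.315236)/0.029141 = -0.092608/0.029141 = -3.1779.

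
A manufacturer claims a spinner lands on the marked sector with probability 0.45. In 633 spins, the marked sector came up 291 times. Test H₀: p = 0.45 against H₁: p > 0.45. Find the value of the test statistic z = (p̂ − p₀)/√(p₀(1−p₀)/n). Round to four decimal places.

z = 0.4913

p̂ = 291/633 = 0.4597156.
Standard error under H₀: √(0.45×0.55/633) = 0.0197736.
z = (0.4597156 − 0.45)/0.0197736 = 0.0097156/0.0197736 = 0.4913.
p-value = P(Z > 0.491) ≈ 0.3116.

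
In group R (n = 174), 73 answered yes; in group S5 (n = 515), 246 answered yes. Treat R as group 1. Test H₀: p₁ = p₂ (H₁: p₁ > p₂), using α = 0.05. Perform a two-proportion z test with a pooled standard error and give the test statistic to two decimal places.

z = -1.33

p̂₁ = 73/174 = 0.4195, p̂₂ = 246/515 = 0.4777.
Pooled p̂ = (73+246)/(174+515) = 319/689 = 0.4630.
SE = √(0.24863 × 0.00768887) = 0.0437.
z = (0.4195 − 0.4777)/0.0437 = -0.0582/0.0437 = -1.33.
p-value = P(Z > -1.330) ≈ 0.9082, so at α = 0.05 we fail to reject H₀.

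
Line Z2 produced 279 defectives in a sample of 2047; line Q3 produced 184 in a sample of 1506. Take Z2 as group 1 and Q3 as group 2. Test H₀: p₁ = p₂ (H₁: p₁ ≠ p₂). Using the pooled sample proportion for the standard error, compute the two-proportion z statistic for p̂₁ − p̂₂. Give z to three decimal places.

p̂₁ = 279/2047 ≈ 0.13630, p̂₂ = 184/1506 ≈ 0.12218.
Pooled p̂ = (279+184)/(2047+1506) = 463/3553 = 0.13031.
SE = √(0.113331 × 0.00115253) = 0.01143.
z = (0.13630 − 0.12218)/0.01143 = 0.01412/0.01143 = 1.235.
Two-sided p-value ≈ 2·Φ(−1.235) = 0.2167.

z = 1.235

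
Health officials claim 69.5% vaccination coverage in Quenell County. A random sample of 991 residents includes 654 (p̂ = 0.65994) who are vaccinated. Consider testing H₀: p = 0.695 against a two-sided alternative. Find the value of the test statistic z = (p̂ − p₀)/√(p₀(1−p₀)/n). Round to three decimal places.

p̂ = 654/991 ≈ 0.659939.
Under H₀, SE = √(0.695·0.305/991) = √(0.0002139) = 0.014625.
z = (0.659939 − 0.695)/0.014625 = -0.035061/0.014625 = -2.397.

z = -2.397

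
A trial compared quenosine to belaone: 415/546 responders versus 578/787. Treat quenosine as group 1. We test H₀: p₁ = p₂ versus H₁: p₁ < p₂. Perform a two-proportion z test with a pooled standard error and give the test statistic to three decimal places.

p̂₁ = 415/546 = 0.76007, p̂₂ = 578/787 = 0.73443.
Pooled p̂ = (415+578)/(546+787) = 993/1333 = 0.74494.
SE = √(p̂(1−p̂)(1/n₁+1/n₂)) = √(0.74494·0.25506·0.00310215) = √(0.000589428) = 0.02428.
z = (0.76007 − 0.73443)/0.02428 = 0.02564/0.02428 = 1.056.

z = 1.056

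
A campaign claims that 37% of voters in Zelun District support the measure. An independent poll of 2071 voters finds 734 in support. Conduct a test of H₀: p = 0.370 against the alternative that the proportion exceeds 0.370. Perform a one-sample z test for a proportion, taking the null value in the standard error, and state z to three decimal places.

p̂ = 734/2071 = 0.354418.
Under H₀, SE = √(0.37·0.63/2071) = √(0.000112554) = 0.010609.
z = (0.354418 − 0.37)/0.010609 = -0.015582/0.010609 = -1.469.
p-value = P(Z > -1.469) ≈ 0.9290.

z = -1.469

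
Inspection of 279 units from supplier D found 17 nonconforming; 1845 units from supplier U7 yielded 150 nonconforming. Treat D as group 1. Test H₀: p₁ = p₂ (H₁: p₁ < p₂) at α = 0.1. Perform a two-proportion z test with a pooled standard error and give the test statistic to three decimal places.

p̂₁ = 17/279 ≈ 0.06093, p̂₂ = 150/1845 ≈ 0.08130.
Pooled p̂ = (17+150)/(279+1845) = 167/2124 = 0.07863.
SE = √(0.0724433 × 0.00412623) = 0.01729.
z = (0.06093 − 0.08130)/0.01729 = -0.02037/0.01729 = -1.178.
p-value = P(Z < -1.178) ≈ 0.1194; since p > α = 0.1, fail to reject H₀.

z = -1.178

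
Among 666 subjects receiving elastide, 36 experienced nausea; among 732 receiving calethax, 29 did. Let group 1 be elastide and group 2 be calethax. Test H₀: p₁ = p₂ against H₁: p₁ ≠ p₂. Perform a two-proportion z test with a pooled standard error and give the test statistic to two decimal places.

p̂₁ = 36/666 = 0.0541, p̂₂ = 29/732 = 0.0396.
Pooled p̂ = (36+29)/(666+732) = 65/1398 = 0.0465.
SE = √(p̂(1−p̂)(1/n₁+1/n₂)) = √(0.0465·0.9535·0.00286762) = √(0.000127131) = 0.0113.
z = (0.0541 − 0.0396)/0.0113 = 0.0145/0.0113 = 1.28.

z = 1.28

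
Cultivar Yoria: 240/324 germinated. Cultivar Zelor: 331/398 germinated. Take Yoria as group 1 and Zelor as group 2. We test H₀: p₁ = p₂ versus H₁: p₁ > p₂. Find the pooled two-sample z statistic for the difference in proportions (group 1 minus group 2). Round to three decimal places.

p̂₁ = 240/324 ≈ 0.74074, p̂₂ = 331/398 ≈ 0.83166.
Pooled p̂ = (240+331)/(324+398) = 571/722 = 0.79086.
SE = √(0.165401 × 0.00559898) = 0.03043.
z = (0.74074 − 0.83166)/0.03043 = -0.09092/0.03043 = -2.988.

z = -2.988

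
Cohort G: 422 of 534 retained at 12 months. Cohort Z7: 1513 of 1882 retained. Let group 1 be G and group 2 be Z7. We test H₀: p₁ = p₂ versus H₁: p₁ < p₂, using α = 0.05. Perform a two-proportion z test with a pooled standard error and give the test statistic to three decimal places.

p̂₁ = 422/534 = 0.79026, p̂₂ = 1513/1882 = 0.80393.
Pooled p̂ = (422+1513)/(534+1882) = 1935/2416 = 0.80091.
SE = √(0.159453 × 0.00240401) = 0.01958.
z = (0.79026 − 0.80393)/0.01958 = -0.01367/0.01958 = -0.698.
p-value = P(Z < -0.698) ≈ 0.2425, so at α = 0.05 we fail to reject H₀.

z = -0.698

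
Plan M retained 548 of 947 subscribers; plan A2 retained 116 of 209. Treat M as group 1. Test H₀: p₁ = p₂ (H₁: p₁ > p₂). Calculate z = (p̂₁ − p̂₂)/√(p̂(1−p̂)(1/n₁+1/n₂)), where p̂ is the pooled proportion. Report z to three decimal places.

p̂₁ = 548/947 ≈ 0.57867, p̂₂ = 116/209 ≈ 0.55502.
Pooled p̂ = (548+116)/(947+209) = 664/1156 = 0.57439.
SE = √(p̂(1−p̂)(1/n₁+1/n₂)) = √(0.57439·0.42561·0.00584066) = √(0.00142784) = 0.03779.
z = (0.57867 − 0.55502)/0.03779 = 0.02365/0.03779 = 0.626.

z = 0.626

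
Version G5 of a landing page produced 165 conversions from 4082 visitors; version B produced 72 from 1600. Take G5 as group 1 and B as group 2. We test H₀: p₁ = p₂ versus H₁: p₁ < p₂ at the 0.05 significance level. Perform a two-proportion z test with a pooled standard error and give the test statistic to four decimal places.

p̂₁ = 165/4082 ≈ 0.0404214, p̂₂ = 72/1600 ≈ 0.0450000.
Pooled p̂ = (165+72)/(4082+1600) = 237/5682 = 0.0417107.
SE = √(p̂(1−p̂)(1/n₁+1/n₂)) = √(0.0417107·0.9582893·0.000869978) = √(3.47738e-05) = 0.0058969.
z = (0.0404214 − 0.0450000)/0.0058969 = -0.0045786/0.0058969 = -0.7764.
p-value = P(Z < -0.776) ≈ 0.2187, so at α = 0.05 we fail to reject H₀.

z = -0.7764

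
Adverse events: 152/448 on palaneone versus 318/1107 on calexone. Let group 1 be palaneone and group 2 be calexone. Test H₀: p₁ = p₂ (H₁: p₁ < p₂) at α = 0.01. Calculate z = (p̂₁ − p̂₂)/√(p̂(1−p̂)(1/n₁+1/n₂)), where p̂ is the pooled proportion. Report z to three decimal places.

z = 2.023

p̂₁ = 152/448 = 0.339286, p̂₂ = 318/1107 = 0.287263.
Pooled p̂ = (152+318)/(448+1107) = 470/1555 = 0.302251.
SE = √(0.210895 × 0.00313549) = 0.025715.
z = (0.339286 − 0.287263)/0.025715 = 0.052023/0.025715 = 2.023.
p-value = P(Z < 2.023) ≈ 0.9785. With α = 0.01, fail to reject H₀.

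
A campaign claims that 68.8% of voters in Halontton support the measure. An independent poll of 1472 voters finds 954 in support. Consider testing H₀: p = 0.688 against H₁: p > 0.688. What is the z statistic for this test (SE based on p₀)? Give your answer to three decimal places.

z = -3.304

p̂ = 954/1472 = 0.648098.
Standard error under H₀: √(0.688×0.312/1472) = 0.012076.
z = (0.648098 − 0.688)/0.012076 = -0.039902/0.012076 = -3.304.
p-value = P(Z > -3.304) ≈ 0.9995.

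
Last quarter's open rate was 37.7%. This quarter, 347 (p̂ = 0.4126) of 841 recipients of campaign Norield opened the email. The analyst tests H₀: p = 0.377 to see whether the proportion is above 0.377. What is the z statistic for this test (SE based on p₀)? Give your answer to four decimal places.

p̂ = 347/841 = 0.4126040.
SE = √(p₀(1−p₀)/n) = √(0.23487/841) = 0.0167115.
z = (0.4126040 − 0.377)/0.0167115 = 0.0356040/0.0167115 = 2.1305.
p-value = P(Z > 2.131) ≈ 0.0166.

z = 2.1305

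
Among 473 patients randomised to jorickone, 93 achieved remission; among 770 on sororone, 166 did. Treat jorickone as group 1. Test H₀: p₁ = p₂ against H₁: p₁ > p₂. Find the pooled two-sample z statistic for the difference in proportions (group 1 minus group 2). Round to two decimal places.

p̂₁ = 93/473 = 0.1966, p̂₂ = 166/770 = 0.2156.
Pooled p̂ = (93+166)/(473+770) = 259/1243 = 0.2084.
SE = √(0.16495 × 0.00341287) = 0.0237.
z = (0.1966 − 0.2156)/0.0237 = -0.0190/0.0237 = -0.80.

z = -0.80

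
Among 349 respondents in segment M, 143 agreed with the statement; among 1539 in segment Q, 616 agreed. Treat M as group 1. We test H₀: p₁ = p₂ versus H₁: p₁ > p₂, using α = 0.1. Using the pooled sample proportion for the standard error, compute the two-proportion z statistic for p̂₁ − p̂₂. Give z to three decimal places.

p̂₁ = 143/349 ≈ 0.40974, p̂₂ = 616/1539 ≈ 0.40026.
Pooled p̂ = (143+616)/(349+1539) = 759/1888 = 0.40201.
SE = √(p̂(1−p̂)(1/n₁+1/n₂)) = √(0.40201·0.59799·0.0035151) = √(0.000845025) = 0.02907.
z = (0.40974 − 0.40026)/0.02907 = 0.00948/0.02907 = 0.326.
p-value = P(Z > 0.326) ≈ 0.3721; since p > α = 0.1, fail to reject H₀.

z = 0.326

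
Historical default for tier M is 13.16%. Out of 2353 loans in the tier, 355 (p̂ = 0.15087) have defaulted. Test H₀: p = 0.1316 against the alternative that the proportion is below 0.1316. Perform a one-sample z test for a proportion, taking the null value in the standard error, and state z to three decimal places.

p̂ = 355/2353 = 0.15087.
Under H₀, SE = √(0.1316·0.8684/2353) = √(4.85684e-05) = 0.00697.
z = (0.15087 − 0.1316)/0.00697 = 0.01927/0.00697 = 2.765.
p-value = P(Z < 2.765) ≈ 0.9972.

z = 2.765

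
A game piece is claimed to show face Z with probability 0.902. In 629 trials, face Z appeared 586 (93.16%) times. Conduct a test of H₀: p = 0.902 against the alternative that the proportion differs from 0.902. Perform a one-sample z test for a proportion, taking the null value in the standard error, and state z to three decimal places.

p̂ = 586/629 ≈ 0.931638.
SE = √(p₀(1−p₀)/n) = √(0.088396/629) = 0.011855.
z = (0.931638 − 0.902)/0.011855 = 0.029638/0.011855 = 2.500.

z = 2.500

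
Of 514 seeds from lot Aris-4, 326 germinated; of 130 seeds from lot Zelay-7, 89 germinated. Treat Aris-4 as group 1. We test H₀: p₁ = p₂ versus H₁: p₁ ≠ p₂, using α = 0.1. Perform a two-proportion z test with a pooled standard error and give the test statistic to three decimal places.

p̂₁ = 326/514 = 0.63424, p̂₂ = 89/130 = 0.68462.
Pooled p̂ = (326+89)/(514+130) = 415/644 = 0.64441.
SE = √(0.229146 × 0.00963783) = 0.04699.
z = (0.63424 − 0.68462)/0.04699 = -0.05038/0.04699 = -1.072.
p-value = 2·P(Z > 1.072) ≈ 0.2838; since p > α = 0.1, fail to reject H₀.

z = -1.072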